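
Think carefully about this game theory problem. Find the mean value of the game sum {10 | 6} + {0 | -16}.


G1 = {10 | 6}, G2 = {0 | -16}
Each is a switch {a | b} with numbers a > b; its mean value is (a + b)/2, and mean value is additive over game sums: m(G1 + G2) = m(G1) + m(G2).
Mean of G1 = (10 + (6))/2 = 16/2 = 8
Mean of G2 = (0 + (-16))/2 = -16/2 = -8
Mean of G1 + G2 = 8 + -8 = 0

0


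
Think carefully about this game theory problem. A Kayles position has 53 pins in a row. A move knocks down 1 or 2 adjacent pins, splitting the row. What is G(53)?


Kayles: a move removes 1 or 2 adjacent pins from a contiguous row.
Removing pins from a row of k leaves two independent rows (a, b) with a + b = k - 1 (one pin) or a + b = k - 2 (two pins); an end removal gives a = 0.
By Sprague-Grundy, G(k) = mex{ G(a) XOR G(b) } over all these splits. G(0) = 0.
G(1): splits (0,0):0^0=0 -> mex({0}) = 1
G(2): splits (0,1):0^1=1 (0,0):0^0=0 -> mex({0, 1}) = 2
G(3): splits (0,2):0^2=2 (1,1):1^1=0 (0,1):0^1=1 -> mex({0, 1, 2}) = 3
G(4): splits (0,3):0^3=3 (1,2):1^2=3 (0,2):0^2=2 (1,1):1^1=0 -> mex({0, 2, 3}) = 1
G(5): splits (0,4):0^1=1 (1,3):1^3=2 (2,2):2^2=0 (0,3):0^3=3 (1,2):1^2=3 -> mex({0, 1, 2, 3}) = 4
G(6) = mex({0, 1, 2, 4}) = 3
G(7) = mex({0, 1, 3, 4, 5}) = 2
G(8) = mex({0, 2, 3, 5, 6}) = 1
G(9) = mex({0, 1, 2, 3, 6, 7}) = 4
G(10) = mex({0, 1, 3, 4, 5, 7}) = 2
G(11) = mex({0, 1, 2, 3, 4, 5}) = 6
G(12) = mex({0, 1, 2, 3, 5, 6, 7}) = 4
G(13) = mex({0, 2, 3, 4, 6, 7}) = 1
G(14) = mex({0, 1, 4, 5, 6, 7}) = 2
G(15) = mex({0, 1, 2, 3, 4, 5, 6}) = 7
G(16) = mex({0, 2, 3, 5, 6, 7}) = 1
G(17) = mex({0, 1, 2, 3, 5, 6, 7}) = 4
G(18) = mex({0, 1, 2, 4, 5, 6}) = 3
G(19) = mex({0, 1, 3, 4, 5, 7}) = 2
G(20) = mex({0, 2, 3, 4, 5, 6, 7}) = 1
G(21) = mex({0, 1, 2, 3, 5, 6, 7}) = 4
G(22) = mex({0, 1, 2, 3, 4, 5, 7}) = 6
G(23) = mex({0, 1, 2, 3, 4, 5, 6}) = 7
G(24) = mex({0, 1, 2, 3, 5, 6, 7}) = 4
G(25) = mex({0, 2, 3, 4, 6, 7}) = 1
G(26) = mex({0, 1, 3, 4, 5, 6, 7}) = 2
G(27) = mex({0, 1, 2, 3, 4, 5, 6, 7}) = 8
G(28) = mex({0, 1, 2, 3, 4, 6, 7, 8}) = 5
G(29) = mex({0, 1, 2, 3, 5, 6, 7, 8, 9}) = 4
G(30) = mex({0, 1, 2, 3, 4, 5, 6, 9, 10}) = 7
G(31) = mex({0, 1, 3, 4, 5, 7, 10, 11}) = 2
G(32) = mex({0, 2, 3, 4, 5, 6, 7, 9, 11}) = 1
G(33) = mex({0, 1, 2, 3, 4, 5, 6, 7, 9, 12}) = 8
G(34) = mex({0, 1, 2, 3, 4, 5, 7, 8, 11, 12}) = 6
G(35) = mex({0, 1, 2, 3, 4, 5, 6, 8, 9, 10, 11}) = 7
G(36) = mex({0, 1, 2, 3, 5, 6, 7, 9, 10}) = 4
G(37) = mex({0, 2, 3, 4, 6, 7, 9, 10, 11, 12}) = 1
G(38) = mex({0, 1, 3, 4, 5, 6, 7, 9, 10, 11, 12}) = 2
G(39) = mex({0, 1, 2, 4, 5, 6, 7, 9, 10, 12, 14}) = 3
G(40) = mex({0, 2, 3, 4, 6, 7, 11, 12, 14}) = 1
G(41) = mex({0, 1, 2, 3, 5, 6, 7, 9, 10, 11, 12}) = 4
G(42) = mex({0, 1, 2, 3, 4, 5, 6, 9, 10}) = 7
G(43) = mex({0, 1, 3, 4, 5, 7, 9, 10, 12, 15}) = 2
G(44) = mex({0, 2, 3, 4, 5, 6, 7, 9, 10, 12, 15}) = 1
G(45) = mex({0, 1, 2, 3, 4, 5, 6, 7, 9, 10, 12, 14}) = 8
G(46) = mex({0, 1, 3, 4, 5, 7, 8, 11, 12, 14}) = 2
G(47) = mex({0, 1, 2, 3, 4, 5, 6, 8, 9, 10, 11, 12}) = 7
G(48) = mex({0, 1, 2, 3, 5, 6, 7, 9, 10}) = 4
G(49) = mex({0, 2, 3, 4, 6, 7, 9, 10, 11, 12, 15}) = 1
G(50) = mex({0, 1, 4, 5, 6, 7, 9, 11, 12, 14, 15}) = 2
G(51) = mex({0, 1, 2, 3, 4, 5, 6, 7, 9, 12, 14, 15}) = 8
G(52) = mex({0, 2, 3, 4, 5, 6, 7, 8, 11, 12, 15}) = 1
G(53) = mex({0, 1, 2, 3, 5, 6, 7, 8, 9, 10, 11, 12}) = 4
Therefore G(53) = 4.

4


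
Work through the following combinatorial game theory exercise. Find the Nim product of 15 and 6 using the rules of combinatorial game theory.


Nim multiplication is bilinear over XOR: (u XOR v) * w = (u*w) XOR (v*w).
So we split each operand into its bit components and XOR the pairwise Nim products.
15 = 1 + 2 + 4 + 8 (as XOR of powers of 2).
6 = 2 + 4 (as XOR of powers of 2).
Using the standard Nim-product table on single bits:
  2*2 = 3,   2*4 = 8,   2*8 = 12,
  4*4 = 6,   4*8 = 11,  8*8 = 13,
and  1*x = x (identity), k*l = l*k (commutative).
Pairwise Nim products:
  1 * 2 = 2
  1 * 4 = 4
  2 * 2 = 3
  2 * 4 = 8
  4 * 2 = 8
  4 * 4 = 6
  8 * 2 = 12
  8 * 4 = 11
XOR them: 2 XOR 4 XOR 3 XOR 8 XOR 8 XOR 6 XOR 12 XOR 11 = 4.
Result: 15 * 6 = 4 (in Nim).

4


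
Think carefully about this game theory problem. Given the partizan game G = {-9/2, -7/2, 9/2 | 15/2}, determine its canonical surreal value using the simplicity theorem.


Left options: {-9/2, -7/2, 9/2}, max = 9/2
Right options: {15/2}, min = 15/2
All options are numbers and max(Left) < min(Right), so by the simplicity theorem the value is the simplest (earliest-born) number strictly between 9/2 and 15/2.
Integers 5 through 7 all lie strictly between 9/2 and 15/2.
Among integers, the simplest (lowest birthday = smallest |n|; 0 is born on day 0, +-n on day n) is 5.
No non-integer in the interval can be simpler: if x is a non-integer in the interval, then floor(x) or ceil(x) also lies in the interval (the interval contains an integer), and both are proper prefixes of x's sign expansion, i.e. born earlier. So the game value is 5.
Game value = 5

5


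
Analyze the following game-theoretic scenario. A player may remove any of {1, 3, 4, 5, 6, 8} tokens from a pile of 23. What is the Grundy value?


The subtraction set is S = {1, 3, 4, 5, 6, 8}.
G(k) = mex{ G(k - s) : s in S, s <= k }. We compute iteratively: G(0) = 0.
G(1) = mex({0}) = 1
G(2) = mex({1}) = 0
G(3) = mex({0}) = 1
G(4) = mex({0, 1}) = 2
G(5) = mex({0, 1, 2}) = 3
G(6) = mex({0, 1, 3}) = 2
G(7) = mex({0, 1, 2}) = 3
G(8) = mex({0, 1, 2, 3}) = 4
G(9) = mex({1, 2, 3, 4}) = 0
G(10) = mex({0, 2, 3}) = 1
G(11) = mex({1, 2, 3, 4}) = 0
G(12) = mex({0, 2, 3, 4}) = 1
G(13) = mex({0, 1, 3, 4}) = 2
G(14) = mex({0, 1, 2, 4}) = 3
G(15) = mex({0, 1, 3}) = 2
G(16) = mex({0, 1, 2, 4}) = 3
Observe that G(9)..G(16) = 0, 1, 0, 1, 2, 3, 2, 3 repeats G(0)..G(7) = 0, 1, 0, 1, 2, 3, 2, 3.
For k >= max(S) = 8, G(k) is determined by the previous 8 values G(k-8)..G(k-1); a window of 8 consecutive values has recurred shifted by 9, so by induction G(k + 9) = G(k) for all k >= 0: the sequence is periodic from the start with period 9.
One period: G(0..8) = 0, 1, 0, 1, 2, 3, 2, 3, 4.
23 mod 9 = 5, so G(23) = G(5) = 3.

3


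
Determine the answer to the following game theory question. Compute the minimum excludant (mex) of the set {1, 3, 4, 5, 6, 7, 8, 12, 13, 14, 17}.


Set = {1, 3, 4, 5, 6, 7, 8, 12, 13, 14, 17}
0 is NOT in the set. This is the mex.
mex = 0

0


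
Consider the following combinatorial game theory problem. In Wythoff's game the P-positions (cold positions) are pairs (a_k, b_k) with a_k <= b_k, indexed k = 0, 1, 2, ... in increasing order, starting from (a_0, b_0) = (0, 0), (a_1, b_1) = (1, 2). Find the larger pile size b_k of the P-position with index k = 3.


By Wythoff's theorem, a_k = floor(k * phi) and b_k = floor(k * phi^2) = a_k + k, where phi = (1 + sqrt(5))/2 is the golden ratio.
phi = (1 + sqrt(5))/2 = 1.618034
phi^2 = phi + 1 = 2.618034
k = 3
k * phi^2 = 3 * 2.618034 = 7.854102
b_3 = floor(k * phi^2) = 7 (check: a_3 + k = 4 + 3 = 7)

7


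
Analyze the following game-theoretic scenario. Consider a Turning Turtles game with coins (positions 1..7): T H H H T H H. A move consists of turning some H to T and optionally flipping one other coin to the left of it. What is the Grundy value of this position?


Coins: T H H H T H H
Key fact: a single head at position k behaves exactly like a Nim heap of size k (turning it to T and optionally flipping a coin at j < k corresponds to moving the heap from k to j, or to 0), and heads combine as a disjunctive sum (two heads at the same place would cancel, matching j XOR j = 0). So the Nim-value is the XOR of the 1-indexed positions of the heads.
Face-up positions (1-indexed): [2, 3, 4, 6, 7]
XOR 0 with 2: 0 XOR 2 = 2
XOR 2 with 3: 2 XOR 3 = 1
XOR 1 with 4: 1 XOR 4 = 5
XOR 5 with 6: 5 XOR 6 = 3
XOR 3 with 7: 3 XOR 7 = 4
Nim-value = 4

4


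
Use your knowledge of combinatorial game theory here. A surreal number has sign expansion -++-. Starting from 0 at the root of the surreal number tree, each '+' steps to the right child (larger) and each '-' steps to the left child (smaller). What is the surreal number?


Sign expansion: -++-
Rule: track bounds (lo, hi), initially (-inf, +inf). On '+', the current value becomes lo and we move to the simplest number in (value, hi): value + 1 if hi = +inf, otherwise the midpoint (value + hi)/2. On '-', the current value becomes hi and we move to value - 1 if lo = -inf, otherwise the midpoint (lo + value)/2.
Start at 0.
Step 1: sign = -, move left. Bounds: (-inf, 0). Value = -1
Step 2: sign = +, move right. Bounds: (-1, 0). Value = -1/2
Step 3: sign = +, move right. Bounds: (-1/2, 0). Value = -1/4
Step 4: sign = -, move left. Bounds: (-1/2, -1/4). Value = -3/8
The surreal number with sign expansion -++- is -3/8.

-3/8


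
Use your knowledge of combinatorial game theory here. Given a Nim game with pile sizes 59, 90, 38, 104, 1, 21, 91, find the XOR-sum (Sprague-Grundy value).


We need the XOR (exclusive or) of all pile sizes.
After XOR-ing pile 1 (size 59): 0 XOR 59 = 59
After XOR-ing pile 2 (size 90): 59 XOR 90 = 97
After XOR-ing pile 3 (size 38): 97 XOR 38 = 71
After XOR-ing pile 4 (size 104): 71 XOR 104 = 47
After XOR-ing pile 5 (size 1): 47 XOR 1 = 46
After XOR-ing pile 6 (size 21): 46 XOR 21 = 59
After XOR-ing pile 7 (size 91): 59 XOR 91 = 96
The Nim-value of this position is 96.

96


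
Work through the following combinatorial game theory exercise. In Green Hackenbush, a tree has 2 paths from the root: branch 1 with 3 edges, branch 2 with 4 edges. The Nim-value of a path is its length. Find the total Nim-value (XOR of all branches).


The tree has 2 branches from the ground vertex.
In Green Hackenbush, the Nim-value of a simple path of length k is k.
Branch 1: length 3, Nim-value = 3
Branch 2: length 4, Nim-value = 4
Total Nim-value = XOR of all branch values:
0 XOR 3 = 3
3 XOR 4 = 7
Nim-value of the tree = 7

7


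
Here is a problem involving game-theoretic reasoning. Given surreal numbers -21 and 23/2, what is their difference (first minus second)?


x = -21, y = 23/2
Converting to common denominator: 2
x = -42/2, y = 23/2
x - y = -21 - 23/2 = -65/2

-65/2


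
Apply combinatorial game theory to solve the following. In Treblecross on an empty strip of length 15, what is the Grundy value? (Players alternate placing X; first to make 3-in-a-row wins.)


Treblecross: place X on empty cells; 3-in-a-row wins.
Playing within two cells of an existing X lets the opponent win at once, so sensible play treats the cells i-2..i+2 around each X as dead. The player left with no safe cell loses, so this is a normal-play take-away game on strips of safe cells.
Placing X at cell i (0-indexed) of a strip of k safe cells leaves independent strips of sizes max(0, i-2) and max(0, k-i-3). Hence G(k) = mex{ G(max(0,i-2)) XOR G(max(0,k-i-3)) : 0 <= i < k }, with G(0) = 0.
G(1): splits (0,0):0^0=0 -> mex({0}) = 1
G(2): splits (0,0):0^0=0 -> mex({0}) = 1
G(3): splits (0,0):0^0=0 -> mex({0}) = 1
G(4): splits (0,1):0^1=1 (0,0):0^0=0 -> mex({0, 1}) = 2
G(5): splits (0,2):0^1=1 (0,1):0^1=1 (0,0):0^0=0 -> mex({0, 1}) = 2
G(6) = mex({1}) = 0
G(7) = mex({0, 1, 2}) = 3
G(8) = mex({0, 1, 2}) = 3
G(9) = mex({0, 2}) = 1
G(10) = mex({0, 2, 3}) = 1
G(11) = mex({0, 3}) = 1
G(12) = mex({1, 3}) = 0
G(13) = mex({0, 1, 2, 3}) = 4
G(14) = mex({0, 1, 2}) = 3
G(15) = mex({0, 1, 2}) = 3
Therefore G(15) = 3.

3


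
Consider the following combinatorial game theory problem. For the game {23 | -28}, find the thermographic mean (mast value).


Game = {23 | -28}, a switch {a | b} with numbers a > b.
Its thermograph has left wall a - t and right wall b + t, which meet at t = (a - b)/2, where both equal (a + b)/2. So the mast (mean value) is at (a + b)/2.
Mean = (23 + (-28))/2 = -5/2 = -5/2

-5/2


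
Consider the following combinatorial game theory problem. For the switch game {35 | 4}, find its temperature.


The game is {35 | 4}, a switch {a | b} with numbers a > b.
Cooling {a | b} by t gives {a - t | b + t}, which stops being hot when a - t = b + t, i.e. at t = (a - b)/2. So the temperature of a switch is (a - b)/2.
Temperature = (Left option - Right option) / 2
= (35 - (4)) / 2
= 31 / 2
= 31/2

31/2


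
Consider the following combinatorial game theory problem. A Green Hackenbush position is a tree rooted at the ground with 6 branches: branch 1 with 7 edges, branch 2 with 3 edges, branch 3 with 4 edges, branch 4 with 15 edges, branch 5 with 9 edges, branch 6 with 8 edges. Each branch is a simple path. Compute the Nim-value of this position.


The tree has 6 branches from the ground vertex.
In Green Hackenbush, the Nim-value of a simple path of length k is k.
Branch 1: length 7, Nim-value = 7
Branch 2: length 3, Nim-value = 3
Branch 3: length 4, Nim-value = 4
Branch 4: length 15, Nim-value = 15
Branch 5: length 9, Nim-value = 9
Branch 6: length 8, Nim-value = 8
Total Nim-value = XOR of all branch values:
0 XOR 7 = 7
7 XOR 3 = 4
4 XOR 4 = 0
0 XOR 15 = 15
15 XOR 9 = 6
6 XOR 8 = 14
Nim-value of the tree = 14

14


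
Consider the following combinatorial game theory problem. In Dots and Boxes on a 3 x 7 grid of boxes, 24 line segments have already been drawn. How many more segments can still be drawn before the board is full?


Grid: 3 x 7 boxes, i.e. 4 rows and 8 columns of dots.
Horizontal edges: (rows + 1) * cols = 4 * 7 = 28
Vertical edges: rows * (cols + 1) = 3 * 8 = 24
Total edges: 28 + 24 = 52
Edges drawn: 24
Remaining: 52 - 24 = 28

28


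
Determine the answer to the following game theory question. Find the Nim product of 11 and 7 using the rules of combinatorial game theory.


Nim multiplication is bilinear over XOR: (u XOR v) * w = (u*w) XOR (v*w).
So we split each operand into its bit components and XOR the pairwise Nim products.
11 = 1 + 2 + 8 (as XOR of powers of 2).
7 = 1 + 2 + 4 (as XOR of powers of 2).
Using the standard Nim-product table on single bits:
  2*2 = 3,   2*4 = 8,   2*8 = 12,
  4*4 = 6,   4*8 = 11,  8*8 = 13,
and  1*x = x (identity), k*l = l*k (commutative).
Pairwise Nim products:
  1 * 1 = 1
  1 * 2 = 2
  1 * 4 = 4
  2 * 1 = 2
  2 * 2 = 3
  2 * 4 = 8
  8 * 1 = 8
  8 * 2 = 12
  8 * 4 = 11
XOR them: 1 XOR 2 XOR 4 XOR 2 XOR 3 XOR 8 XOR 8 XOR 12 XOR 11 = 1.
Result: 11 * 7 = 1 (in Nim).

1


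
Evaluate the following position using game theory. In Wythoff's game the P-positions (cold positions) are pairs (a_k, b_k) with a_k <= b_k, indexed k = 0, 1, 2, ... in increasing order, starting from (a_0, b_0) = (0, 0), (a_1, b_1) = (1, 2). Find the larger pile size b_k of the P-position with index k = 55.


By Wythoff's theorem, a_k = floor(k * phi) and b_k = floor(k * phi^2) = a_k + k, where phi = (1 + sqrt(5))/2 is the golden ratio.
phi = (1 + sqrt(5))/2 = 1.618034
phi^2 = phi + 1 = 2.618034
k = 55
k * phi^2 = 55 * 2.618034 = 143.991869
b_55 = floor(k * phi^2) = 143 (check: a_55 + k = 88 + 55 = 143)

143


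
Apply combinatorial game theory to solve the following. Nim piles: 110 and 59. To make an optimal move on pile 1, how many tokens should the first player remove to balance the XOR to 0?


Piles: 110 and 59
Current XOR: 110 XOR 59 = 85 (non-zero, so this is an N-position).
To make the XOR zero, we need to find a move that balances the piles.
For pile 1 (size 110): target = 110 XOR 85 = 59
We reduce pile 1 from 110 to 59.
Tokens removed: 110 - 59 = 51
Verification: 59 XOR 59 = 0

51


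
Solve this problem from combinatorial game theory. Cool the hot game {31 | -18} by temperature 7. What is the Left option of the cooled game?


Original game: {31 | -18} (a switch {a | b} with a > b).
Cooling by t (for t below the temperature (a - b)/2 = 49/2) taxes each move by t: {a | b} cooled by t is {a - t | b + t}.
Cooling amount: t = 7
Cooled Left option: 31 - 7 = 24
Cooled Right option: -18 + 7 = -11
Cooled game: {24 | -11}
Left option = 24

24


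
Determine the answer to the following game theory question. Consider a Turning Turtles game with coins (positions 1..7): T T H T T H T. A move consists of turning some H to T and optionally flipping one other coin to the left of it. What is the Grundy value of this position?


Coins: T T H T T H T
Key fact: a single head at position k behaves exactly like a Nim heap of size k (turning it to T and optionally flipping a coin at j < k corresponds to moving the heap from k to j, or to 0), and heads combine as a disjunctive sum (two heads at the same place would cancel, matching j XOR j = 0). So the Nim-value is the XOR of the 1-indexed positions of the heads.
Face-up positions (1-indexed): [3, 6]
XOR 0 with 3: 0 XOR 3 = 3
XOR 3 with 6: 3 XOR 6 = 5
Nim-value = 5

5


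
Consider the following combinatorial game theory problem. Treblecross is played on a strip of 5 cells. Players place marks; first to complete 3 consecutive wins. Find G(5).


Treblecross: place X on empty cells; 3-in-a-row wins.
Playing within two cells of an existing X lets the opponent win at once, so sensible play treats the cells i-2..i+2 around each X as dead. The player left with no safe cell loses, so this is a normal-play take-away game on strips of safe cells.
Placing X at cell i (0-indexed) of a strip of k safe cells leaves independent strips of sizes max(0, i-2) and max(0, k-i-3). Hence G(k) = mex{ G(max(0,i-2)) XOR G(max(0,k-i-3)) : 0 <= i < k }, with G(0) = 0.
G(1): splits (0,0):0^0=0 -> mex({0}) = 1
G(2): splits (0,0):0^0=0 -> mex({0}) = 1
G(3): splits (0,0):0^0=0 -> mex({0}) = 1
G(4): splits (0,1):0^1=1 (0,0):0^0=0 -> mex({0, 1}) = 2
G(5): splits (0,2):0^1=1 (0,1):0^1=1 (0,0):0^0=0 -> mex({0, 1}) = 2
Therefore G(5) = 2.

2


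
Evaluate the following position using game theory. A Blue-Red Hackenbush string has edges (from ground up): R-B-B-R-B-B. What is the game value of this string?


Edges (from ground): R-B-B-R-B-B
By Berlekamp's sign-expansion rule, a Blue-Red Hackenbush stalk has the value of the surreal number whose sign sequence is the edge sequence with B -> + and R -> -.
Sign sequence: -++-++
Trace the sign expansion in the surreal number tree, starting from 0:
Edge 1: R (sign -) -> bounds (-inf, 0), value = -1
Edge 2: B (sign +) -> bounds (-1, 0), value = -1/2
Edge 3: B (sign +) -> bounds (-1/2, 0), value = -1/4
Edge 4: R (sign -) -> bounds (-1/2, -1/4), value = -3/8
Edge 5: B (sign +) -> bounds (-3/8, -1/4), value = -5/16
Edge 6: B (sign +) -> bounds (-5/16, -1/4), value = -9/32
Game value = -9/32

-9/32


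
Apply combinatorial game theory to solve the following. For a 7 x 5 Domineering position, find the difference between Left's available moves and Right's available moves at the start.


Board is 7 x 5 (rows x cols).
Left (vertical) placements: (rows-1) * cols = 6 * 5 = 30
Right (horizontal) placements: rows * (cols-1) = 7 * 4 = 28
Advantage = Left - Right = 30 - 28 = 2

2


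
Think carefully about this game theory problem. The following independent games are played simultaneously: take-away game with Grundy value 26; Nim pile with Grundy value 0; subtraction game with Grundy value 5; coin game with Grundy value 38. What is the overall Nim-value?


By the Sprague-Grundy theorem, the Grundy value of a sum of games is the XOR of individual Grundy values.
take-away game: Grundy value = 26. Running XOR: 0 XOR 26 = 26
Nim pile: Grundy value = 0. Running XOR: 26 XOR 0 = 26
subtraction game: Grundy value = 5. Running XOR: 26 XOR 5 = 31
coin game: Grundy value = 38. Running XOR: 31 XOR 38 = 57
The combined Grundy value is 57.

57


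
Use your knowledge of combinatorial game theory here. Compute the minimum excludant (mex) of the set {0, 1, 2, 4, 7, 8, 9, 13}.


Set = {0, 1, 2, 4, 7, 8, 9, 13}
0 is in the set.
1 is in the set.
2 is in the set.
3 is NOT in the set. This is the mex.
mex = 3

3


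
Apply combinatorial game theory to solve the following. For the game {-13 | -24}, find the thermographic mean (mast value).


Game = {-13 | -24}, a switch {a | b} with numbers a > b.
Its thermograph has left wall a - t and right wall b + t, which meet at t = (a - b)/2, where both equal (a + b)/2. So the mast (mean value) is at (a + b)/2.
Mean = (-13 + (-24))/2 = -37/2 = -37/2

-37/2


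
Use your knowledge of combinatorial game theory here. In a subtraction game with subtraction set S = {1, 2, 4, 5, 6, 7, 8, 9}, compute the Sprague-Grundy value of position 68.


The subtraction set is S = {1, 2, 4, 5, 6, 7, 8, 9}.
G(k) = mex{ G(k - s) : s in S, s <= k }. We compute iteratively: G(0) = 0.
G(1) = mex({0}) = 1
G(2) = mex({0, 1}) = 2
G(3) = mex({1, 2}) = 0
G(4) = mex({0, 2}) = 1
G(5) = mex({0, 1}) = 2
G(6) = mex({0, 1, 2}) = 3
G(7) = mex({0, 1, 2, 3}) = 4
G(8) = mex({0, 1, 2, 3, 4}) = 5
G(9) = mex({0, 1, 2, 4, 5}) = 3
G(10) = mex({0, 1, 2, 3, 5}) = 4
G(11) = mex({0, 1, 2, 3, 4}) = 5
G(12) = mex({0, 1, 2, 3, 4, 5}) = 6
G(13) = mex({1, 2, 3, 4, 5, 6}) = 0
G(14) = mex({0, 2, 3, 4, 5, 6}) = 1
G(15) = mex({0, 1, 3, 4, 5}) = 2
G(16) = mex({1, 2, 3, 4, 5, 6}) = 0
G(17) = mex({0, 2, 3, 4, 5, 6}) = 1
G(18) = mex({0, 1, 3, 4, 5, 6}) = 2
G(19) = mex({0, 1, 2, 4, 5, 6}) = 3
G(20) = mex({0, 1, 2, 3, 5, 6}) = 4
G(21) = mex({0, 1, 2, 3, 4, 6}) = 5
Observe that G(13)..G(21) = 0, 1, 2, 0, 1, 2, 3, 4, 5 repeats G(0)..G(8) = 0, 1, 2, 0, 1, 2, 3, 4, 5.
For k >= max(S) = 9, G(k) is determined by the previous 9 values G(k-9)..G(k-1); a window of 9 consecutive values has recurred shifted by 13, so by induction G(k + 13) = G(k) for all k >= 0: the sequence is periodic from the start with period 13.
One period: G(0..12) = 0, 1, 2, 0, 1, 2, 3, 4, 5, 3, 4, 5, 6.
68 mod 13 = 3, so G(68) = G(3) = 0.

0


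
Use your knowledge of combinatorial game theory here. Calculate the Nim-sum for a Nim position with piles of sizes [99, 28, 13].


We need the XOR (exclusive or) of all pile sizes.
After XOR-ing pile 1 (size 99): 0 XOR 99 = 99
After XOR-ing pile 2 (size 28): 99 XOR 28 = 127
After XOR-ing pile 3 (size 13): 127 XOR 13 = 114
The Nim-value of this position is 114.

114


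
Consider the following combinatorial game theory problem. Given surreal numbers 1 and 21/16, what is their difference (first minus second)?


x = 1, y = 21/16
Converting to common denominator: 16
x = 16/16, y = 21/16
x - y = 1 - 21/16 = -5/16

-5/16


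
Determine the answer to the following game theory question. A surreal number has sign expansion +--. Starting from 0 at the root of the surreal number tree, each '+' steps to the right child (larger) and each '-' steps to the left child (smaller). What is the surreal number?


Sign expansion: +--
Rule: track bounds (lo, hi), initially (-inf, +inf). On '+', the current value becomes lo and we move to the simplest number in (value, hi): value + 1 if hi = +inf, otherwise the midpoint (value + hi)/2. On '-', the current value becomes hi and we move to value - 1 if lo = -inf, otherwise the midpoint (lo + value)/2.
Start at 0.
Step 1: sign = +, move right. Bounds: (0, +inf). Value = 1
Step 2: sign = -, move left. Bounds: (0, 1). Value = 1/2
Step 3: sign = -, move left. Bounds: (0, 1/2). Value = 1/4
The surreal number with sign expansion +-- is 1/4.

1/4


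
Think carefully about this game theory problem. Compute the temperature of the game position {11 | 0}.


The game is {11 | 0}, a switch {a | b} with numbers a > b.
Cooling {a | b} by t gives {a - t | b + t}, which stops being hot when a - t = b + t, i.e. at t = (a - b)/2. So the temperature of a switch is (a - b)/2.
Temperature = (Left option - Right option) / 2
= (11 - (0)) / 2
= 11 / 2
= 11/2

11/2


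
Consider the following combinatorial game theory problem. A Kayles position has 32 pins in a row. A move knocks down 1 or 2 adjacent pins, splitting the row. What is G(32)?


Kayles: a move removes 1 or 2 adjacent pins from a contiguous row.
Removing pins from a row of k leaves two independent rows (a, b) with a + b = k - 1 (one pin) or a + b = k - 2 (two pins); an end removal gives a = 0.
By Sprague-Grundy, G(k) = mex{ G(a) XOR G(b) } over all these splits. G(0) = 0.
G(1): splits (0,0):0^0=0 -> mex({0}) = 1
G(2): splits (0,1):0^1=1 (0,0):0^0=0 -> mex({0, 1}) = 2
G(3): splits (0,2):0^2=2 (1,1):1^1=0 (0,1):0^1=1 -> mex({0, 1, 2}) = 3
G(4): splits (0,3):0^3=3 (1,2):1^2=3 (0,2):0^2=2 (1,1):1^1=0 -> mex({0, 2, 3}) = 1
G(5): splits (0,4):0^1=1 (1,3):1^3=2 (2,2):2^2=0 (0,3):0^3=3 (1,2):1^2=3 -> mex({0, 1, 2, 3}) = 4
G(6) = mex({0, 1, 2, 4}) = 3
G(7) = mex({0, 1, 3, 4, 5}) = 2
G(8) = mex({0, 2, 3, 5, 6}) = 1
G(9) = mex({0, 1, 2, 3, 6, 7}) = 4
G(10) = mex({0, 1, 3, 4, 5, 7}) = 2
G(11) = mex({0, 1, 2, 3, 4, 5}) = 6
G(12) = mex({0, 1, 2, 3, 5, 6, 7}) = 4
G(13) = mex({0, 2, 3, 4, 6, 7}) = 1
G(14) = mex({0, 1, 4, 5, 6, 7}) = 2
G(15) = mex({0, 1, 2, 3, 4, 5, 6}) = 7
G(16) = mex({0, 2, 3, 5, 6, 7}) = 1
G(17) = mex({0, 1, 2, 3, 5, 6, 7}) = 4
G(18) = mex({0, 1, 2, 4, 5, 6}) = 3
G(19) = mex({0, 1, 3, 4, 5, 7}) = 2
G(20) = mex({0, 2, 3, 4, 5, 6, 7}) = 1
G(21) = mex({0, 1, 2, 3, 5, 6, 7}) = 4
G(22) = mex({0, 1, 2, 3, 4, 5, 7}) = 6
G(23) = mex({0, 1, 2, 3, 4, 5, 6}) = 7
G(24) = mex({0, 1, 2, 3, 5, 6, 7}) = 4
G(25) = mex({0, 2, 3, 4, 6, 7}) = 1
G(26) = mex({0, 1, 3, 4, 5, 6, 7}) = 2
G(27) = mex({0, 1, 2, 3, 4, 5, 6, 7}) = 8
G(28) = mex({0, 1, 2, 3, 4, 6, 7, 8}) = 5
G(29) = mex({0, 1, 2, 3, 5, 6, 7, 8, 9}) = 4
G(30) = mex({0, 1, 2, 3, 4, 5, 6, 9, 10}) = 7
G(31) = mex({0, 1, 3, 4, 5, 7, 10, 11}) = 2
G(32) = mex({0, 2, 3, 4, 5, 6, 7, 9, 11}) = 1
Therefore G(32) = 1.

1


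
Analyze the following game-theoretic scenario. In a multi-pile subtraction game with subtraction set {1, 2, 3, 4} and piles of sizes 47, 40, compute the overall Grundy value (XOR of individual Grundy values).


Subtraction set: {1, 2, 3, 4}
For this subtraction set, G(n) = n mod 5 (period = max + 1 = 5).
Pile 1 (size 47): G(47) = 47 mod 5 = 2
Pile 2 (size 40): G(40) = 40 mod 5 = 0
Total Grundy value = XOR of all: 2 XOR 0 = 2

2


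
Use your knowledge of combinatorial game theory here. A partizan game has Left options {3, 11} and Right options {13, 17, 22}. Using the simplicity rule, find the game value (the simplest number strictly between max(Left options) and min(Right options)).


Left options: {3, 11}, max = 11
Right options: {13, 17, 22}, min = 13
All options are numbers and max(Left) < min(Right), so by the simplicity theorem the value is the simplest (earliest-born) number strictly between 11 and 13.
The only integer strictly between 11 and 13 is 12.
No non-integer in the interval can be simpler: if x is a non-integer in the interval, then floor(x) or ceil(x) also lies in the interval (the interval contains an integer), and both are proper prefixes of x's sign expansion, i.e. born earlier. So the game value is 12.
Game value = 12

12


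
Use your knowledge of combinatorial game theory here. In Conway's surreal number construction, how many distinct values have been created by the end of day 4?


Day 0: {|} = 0 is born. Count = 1.
Day n: the number of surreal numbers born by day n is 2^(n+1) - 1.
By day 0: 2^1 - 1 = 1
By day 1: 2^2 - 1 = 3
By day 2: 2^3 - 1 = 7
By day 3: 2^4 - 1 = 15
By day 4: 2^5 - 1 = 31
By day 4: 31 surreal numbers.

31


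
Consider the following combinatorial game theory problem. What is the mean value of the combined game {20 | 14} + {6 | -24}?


G1 = {20 | 14}, G2 = {6 | -24}
Each is a switch {a | b} with numbers a > b; its mean value is (a + b)/2, and mean value is additive over game sums: m(G1 + G2) = m(G1) + m(G2).
Mean of G1 = (20 + (14))/2 = 34/2 = 17
Mean of G2 = (6 + (-24))/2 = -18/2 = -9
Mean of G1 + G2 = 17 + -9 = 8

8


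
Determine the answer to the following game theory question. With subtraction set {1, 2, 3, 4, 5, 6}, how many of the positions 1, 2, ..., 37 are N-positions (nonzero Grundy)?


Subtraction set S = {1, 2, 3, 4, 5, 6}, so G(n) = n mod 7.
G(n) = 0 when n is a multiple of 7.
Multiples of 7 in [1, 37]: 5
N-positions (nonzero Grundy) = 37 - 5 = 32

32


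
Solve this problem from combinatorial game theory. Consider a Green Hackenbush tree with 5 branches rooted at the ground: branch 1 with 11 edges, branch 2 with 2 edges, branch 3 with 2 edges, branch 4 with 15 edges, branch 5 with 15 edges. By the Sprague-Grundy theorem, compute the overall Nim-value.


The tree has 5 branches from the ground vertex.
In Green Hackenbush, the Nim-value of a simple path of length k is k.
Branch 1: length 11, Nim-value = 11
Branch 2: length 2, Nim-value = 2
Branch 3: length 2, Nim-value = 2
Branch 4: length 15, Nim-value = 15
Branch 5: length 15, Nim-value = 15
Total Nim-value = XOR of all branch values:
0 XOR 11 = 11
11 XOR 2 = 9
9 XOR 2 = 11
11 XOR 15 = 4
4 XOR 15 = 11
Nim-value of the tree = 11

11


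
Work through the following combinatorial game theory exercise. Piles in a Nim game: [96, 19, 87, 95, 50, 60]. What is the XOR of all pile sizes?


We need the XOR (exclusive or) of all pile sizes.
After XOR-ing pile 1 (size 96): 0 XOR 96 = 96
After XOR-ing pile 2 (size 19): 96 XOR 19 = 115
After XOR-ing pile 3 (size 87): 115 XOR 87 = 36
After XOR-ing pile 4 (size 95): 36 XOR 95 = 123
After XOR-ing pile 5 (size 50): 123 XOR 50 = 73
After XOR-ing pile 6 (size 60): 73 XOR 60 = 117
The Nim-value of this position is 117.

117


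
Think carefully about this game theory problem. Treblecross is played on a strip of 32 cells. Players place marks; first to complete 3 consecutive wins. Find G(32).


Treblecross: place X on empty cells; 3-in-a-row wins.
Playing within two cells of an existing X lets the opponent win at once, so sensible play treats the cells i-2..i+2 around each X as dead. The player left with no safe cell loses, so this is a normal-play take-away game on strips of safe cells.
Placing X at cell i (0-indexed) of a strip of k safe cells leaves independent strips of sizes max(0, i-2) and max(0, k-i-3). Hence G(k) = mex{ G(max(0,i-2)) XOR G(max(0,k-i-3)) : 0 <= i < k }, with G(0) = 0.
G(1): splits (0,0):0^0=0 -> mex({0}) = 1
G(2): splits (0,0):0^0=0 -> mex({0}) = 1
G(3): splits (0,0):0^0=0 -> mex({0}) = 1
G(4): splits (0,1):0^1=1 (0,0):0^0=0 -> mex({0, 1}) = 2
G(5): splits (0,2):0^1=1 (0,1):0^1=1 (0,0):0^0=0 -> mex({0, 1}) = 2
G(6) = mex({1}) = 0
G(7) = mex({0, 1, 2}) = 3
G(8) = mex({0, 1, 2}) = 3
G(9) = mex({0, 2}) = 1
G(10) = mex({0, 2, 3}) = 1
G(11) = mex({0, 3}) = 1
G(12) = mex({1, 3}) = 0
G(13) = mex({0, 1, 2, 3}) = 4
G(14) = mex({0, 1, 2}) = 3
G(15) = mex({0, 1, 2}) = 3
G(16) = mex({0, 1, 2, 4}) = 3
G(17) = mex({0, 1, 3, 4}) = 2
G(18) = mex({0, 1, 3, 4}) = 2
G(19) = mex({0, 1, 3, 5}) = 2
G(20) = mex({0, 1, 2, 3, 5}) = 4
G(21) = mex({0, 1, 2, 3, 5}) = 4
G(22) = mex({1, 2, 6}) = 0
G(23) = mex({0, 1, 2, 3, 4, 6}) = 5
G(24) = mex({0, 1, 2, 3, 4}) = 5
G(25) = mex({0, 1, 3, 4, 7}) = 2
G(26) = mex({0, 1, 3, 4, 5, 7}) = 2
G(27) = mex({0, 1, 3, 5}) = 2
G(28) = mex({0, 1, 2, 5}) = 3
G(29) = mex({0, 1, 2, 4, 5, 6}) = 3
G(30) = mex({1, 2, 4, 6}) = 0
G(31) = mex({0, 1, 2, 3, 4, 6}) = 5
G(32) = mex({1, 2, 3, 4, 7}) = 0
Therefore G(32) = 0.

0


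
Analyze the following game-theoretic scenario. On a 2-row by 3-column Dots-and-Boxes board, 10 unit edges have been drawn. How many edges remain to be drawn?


Grid: 2 x 3 boxes, i.e. 3 rows and 4 columns of dots.
Horizontal edges: (rows + 1) * cols = 3 * 3 = 9
Vertical edges: rows * (cols + 1) = 2 * 4 = 8
Total edges: 9 + 8 = 17
Edges drawn: 10
Remaining: 17 - 10 = 7

7


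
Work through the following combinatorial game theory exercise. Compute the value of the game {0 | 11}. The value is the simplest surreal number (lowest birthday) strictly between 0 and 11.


Left options: {0}, max = 0
Right options: {11}, min = 11
All options are numbers and max(Left) < min(Right), so by the simplicity theorem the value is the simplest (earliest-born) number strictly between 0 and 11.
Integers 1 through 10 all lie strictly between 0 and 11.
Among integers, the simplest (lowest birthday = smallest |n|; 0 is born on day 0, +-n on day n) is 1.
No non-integer in the interval can be simpler: if x is a non-integer in the interval, then floor(x) or ceil(x) also lies in the interval (the interval contains an integer), and both are proper prefixes of x's sign expansion, i.e. born earlier. So the game value is 1.
Game value = 1

1


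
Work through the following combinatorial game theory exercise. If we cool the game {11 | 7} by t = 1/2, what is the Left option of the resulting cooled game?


Original game: {11 | 7} (a switch {a | b} with a > b).
Cooling by t (for t below the temperature (a - b)/2 = 2) taxes each move by t: {a | b} cooled by t is {a - t | b + t}.
Cooling amount: t = 1/2
Cooled Left option: 11 - 1/2 = 21/2
Cooled Right option: 7 + 1/2 = 15/2
Cooled game: {21/2 | 15/2}
Left option = 21/2

21/2


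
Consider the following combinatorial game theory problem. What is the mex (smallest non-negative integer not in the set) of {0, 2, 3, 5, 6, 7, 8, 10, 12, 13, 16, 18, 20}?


Set = {0, 2, 3, 5, 6, 7, 8, 10, 12, 13, 16, 18, 20}
0 is in the set.
1 is NOT in the set. This is the mex.
mex = 1

1


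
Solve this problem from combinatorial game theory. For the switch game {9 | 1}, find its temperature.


The game is {9 | 1}, a switch {a | b} with numbers a > b.
Cooling {a | b} by t gives {a - t | b + t}, which stops being hot when a - t = b + t, i.e. at t = (a - b)/2. So the temperature of a switch is (a - b)/2.
Temperature = (Left option - Right option) / 2
= (9 - (1)) / 2
= 8 / 2
= 4

4


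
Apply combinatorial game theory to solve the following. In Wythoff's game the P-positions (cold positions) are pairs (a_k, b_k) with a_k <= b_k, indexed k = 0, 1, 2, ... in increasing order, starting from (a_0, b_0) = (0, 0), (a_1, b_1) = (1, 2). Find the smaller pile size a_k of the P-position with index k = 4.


By Wythoff's theorem, a_k = floor(k * phi) and b_k = floor(k * phi^2) = a_k + k, where phi = (1 + sqrt(5))/2 is the golden ratio.
phi = (1 + sqrt(5))/2 = 1.618034
k = 4
k * phi = 4 * 1.618034 = 6.472136
a_4 = floor(k * phi) = 6

6


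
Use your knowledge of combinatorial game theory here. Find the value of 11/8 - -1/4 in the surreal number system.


x = 11/8, y = -1/4
Converting to common denominator: 8
x = 11/8, y = -2/8
x - y = 11/8 - -1/4 = 13/8

13/8


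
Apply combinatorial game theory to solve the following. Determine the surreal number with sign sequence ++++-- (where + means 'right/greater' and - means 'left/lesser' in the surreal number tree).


Sign expansion: ++++--
Rule: track bounds (lo, hi), initially (-inf, +inf). On '+', the current value becomes lo and we move to the simplest number in (value, hi): value + 1 if hi = +inf, otherwise the midpoint (value + hi)/2. On '-', the current value becomes hi and we move to value - 1 if lo = -inf, otherwise the midpoint (lo + value)/2.
Start at 0.
Step 1: sign = +, move right. Bounds: (0, +inf). Value = 1
Step 2: sign = +, move right. Bounds: (1, +inf). Value = 2
Step 3: sign = +, move right. Bounds: (2, +inf). Value = 3
Step 4: sign = +, move right. Bounds: (3, +inf). Value = 4
Step 5: sign = -, move left. Bounds: (3, 4). Value = 7/2
Step 6: sign = -, move left. Bounds: (3, 7/2). Value = 13/4
The surreal number with sign expansion ++++-- is 13/4.

13/4


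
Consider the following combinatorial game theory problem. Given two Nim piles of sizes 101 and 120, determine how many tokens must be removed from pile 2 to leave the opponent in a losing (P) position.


Piles: 101 and 120
Current XOR: 101 XOR 120 = 29 (non-zero, so this is an N-position).
To make the XOR zero, we need to find a move that balances the piles.
For pile 2 (size 120): target = 120 XOR 29 = 101
We reduce pile 2 from 120 to 101.
Tokens removed: 120 - 101 = 19
Verification: 101 XOR 101 = 0

19


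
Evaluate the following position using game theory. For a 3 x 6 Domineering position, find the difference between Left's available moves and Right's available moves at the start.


Board is 3 x 6 (rows x cols).
Left (vertical) placements: (rows-1) * cols = 2 * 6 = 12
Right (horizontal) placements: rows * (cols-1) = 3 * 5 = 15
Advantage = Left - Right = 12 - 15 = -3

-3


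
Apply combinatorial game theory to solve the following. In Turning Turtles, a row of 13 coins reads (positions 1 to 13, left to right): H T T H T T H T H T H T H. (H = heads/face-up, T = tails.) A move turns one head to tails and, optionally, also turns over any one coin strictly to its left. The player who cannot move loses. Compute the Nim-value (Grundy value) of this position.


Coins: H T T H T T H T H T H T H
Key fact: a single head at position k behaves exactly like a Nim heap of size k (turning it to T and optionally flipping a coin at j < k corresponds to moving the heap from k to j, or to 0), and heads combine as a disjunctive sum (two heads at the same place would cancel, matching j XOR j = 0). So the Nim-value is the XOR of the 1-indexed positions of the heads.
Face-up positions (1-indexed): [1, 4, 7, 9, 11, 13]
XOR 0 with 1: 0 XOR 1 = 1
XOR 1 with 4: 1 XOR 4 = 5
XOR 5 with 7: 5 XOR 7 = 2
XOR 2 with 9: 2 XOR 9 = 11
XOR 11 with 11: 11 XOR 11 = 0
XOR 0 with 13: 0 XOR 13 = 13
Nim-value = 13

13


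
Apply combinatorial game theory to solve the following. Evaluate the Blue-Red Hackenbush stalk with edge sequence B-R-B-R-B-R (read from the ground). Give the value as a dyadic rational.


Edges (from ground): B-R-B-R-B-R
By Berlekamp's sign-expansion rule, a Blue-Red Hackenbush stalk has the value of the surreal number whose sign sequence is the edge sequence with B -> + and R -> -.
Sign sequence: +-+-+-
Trace the sign expansion in the surreal number tree, starting from 0:
Edge 1: B (sign +) -> bounds (0, +inf), value = 1
Edge 2: R (sign -) -> bounds (0, 1), value = 1/2
Edge 3: B (sign +) -> bounds (1/2, 1), value = 3/4
Edge 4: R (sign -) -> bounds (1/2, 3/4), value = 5/8
Edge 5: B (sign +) -> bounds (5/8, 3/4), value = 11/16
Edge 6: R (sign -) -> bounds (5/8, 11/16), value = 21/32
Game value = 21/32

21/32


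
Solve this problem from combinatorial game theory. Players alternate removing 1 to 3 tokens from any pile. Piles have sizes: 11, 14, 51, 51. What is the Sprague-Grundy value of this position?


Subtraction set: {1, 2, 3}
For this subtraction set, G(n) = n mod 4 (period = max + 1 = 4).
Pile 1 (size 11): G(11) = 11 mod 4 = 3
Pile 2 (size 14): G(14) = 14 mod 4 = 2
Pile 3 (size 51): G(51) = 51 mod 4 = 3
Pile 4 (size 51): G(51) = 51 mod 4 = 3
Total Grundy value = XOR of all: 3 XOR 2 XOR 3 XOR 3 = 1

1


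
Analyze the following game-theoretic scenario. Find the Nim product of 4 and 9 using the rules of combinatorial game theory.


Nim multiplication is bilinear over XOR: (u XOR v) * w = (u*w) XOR (v*w).
So we split each operand into its bit components and XOR the pairwise Nim products.
4 = 4 (as XOR of powers of 2).
9 = 1 + 8 (as XOR of powers of 2).
Using the standard Nim-product table on single bits:
  2*2 = 3,   2*4 = 8,   2*8 = 12,
  4*4 = 6,   4*8 = 11,  8*8 = 13,
and  1*x = x (identity), k*l = l*k (commutative).
Pairwise Nim products:
  4 * 1 = 4
  4 * 8 = 11
XOR them: 4 XOR 11 = 15.
Result: 4 * 9 = 15 (in Nim).

15


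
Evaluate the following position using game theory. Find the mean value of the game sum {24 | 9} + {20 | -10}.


G1 = {24 | 9}, G2 = {20 | -10}
Each is a switch {a | b} with numbers a > b; its mean value is (a + b)/2, and mean value is additive over game sums: m(G1 + G2) = m(G1) + m(G2).
Mean of G1 = (24 + (9))/2 = 33/2 = 33/2
Mean of G2 = (20 + (-10))/2 = 10/2 = 5
Mean of G1 + G2 = 33/2 + 5 = 43/2

43/2


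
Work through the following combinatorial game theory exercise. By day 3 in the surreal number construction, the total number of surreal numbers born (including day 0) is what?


Day 0: {|} = 0 is born. Count = 1.
Day n: the number of surreal numbers born by day n is 2^(n+1) - 1.
By day 0: 2^1 - 1 = 1
By day 1: 2^2 - 1 = 3
By day 2: 2^3 - 1 = 7
By day 3: 2^4 - 1 = 15
By day 3: 15 surreal numbers.

15


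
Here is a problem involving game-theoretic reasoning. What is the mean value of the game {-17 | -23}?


Game = {-17 | -23}, a switch {a | b} with numbers a > b.
Its thermograph has left wall a - t and right wall b + t, which meet at t = (a - b)/2, where both equal (a + b)/2. So the mast (mean value) is at (a + b)/2.
Mean = (-17 + (-23))/2 = -40/2 = -20

-20


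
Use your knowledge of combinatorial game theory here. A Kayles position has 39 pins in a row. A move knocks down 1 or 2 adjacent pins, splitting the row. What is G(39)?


Kayles: a move removes 1 or 2 adjacent pins from a contiguous row.
Removing pins from a row of k leaves two independent rows (a, b) with a + b = k - 1 (one pin) or a + b = k - 2 (two pins); an end removal gives a = 0.
By Sprague-Grundy, G(k) = mex{ G(a) XOR G(b) } over all these splits. G(0) = 0.
G(1): splits (0,0):0^0=0 -> mex({0}) = 1
G(2): splits (0,1):0^1=1 (0,0):0^0=0 -> mex({0, 1}) = 2
G(3): splits (0,2):0^2=2 (1,1):1^1=0 (0,1):0^1=1 -> mex({0, 1, 2}) = 3
G(4): splits (0,3):0^3=3 (1,2):1^2=3 (0,2):0^2=2 (1,1):1^1=0 -> mex({0, 2, 3}) = 1
G(5): splits (0,4):0^1=1 (1,3):1^3=2 (2,2):2^2=0 (0,3):0^3=3 (1,2):1^2=3 -> mex({0, 1, 2, 3}) = 4
G(6) = mex({0, 1, 2, 4}) = 3
G(7) = mex({0, 1, 3, 4, 5}) = 2
G(8) = mex({0, 2, 3, 5, 6}) = 1
G(9) = mex({0, 1, 2, 3, 6, 7}) = 4
G(10) = mex({0, 1, 3, 4, 5, 7}) = 2
G(11) = mex({0, 1, 2, 3, 4, 5}) = 6
G(12) = mex({0, 1, 2, 3, 5, 6, 7}) = 4
G(13) = mex({0, 2, 3, 4, 6, 7}) = 1
G(14) = mex({0, 1, 4, 5, 6, 7}) = 2
G(15) = mex({0, 1, 2, 3, 4, 5, 6}) = 7
G(16) = mex({0, 2, 3, 5, 6, 7}) = 1
G(17) = mex({0, 1, 2, 3, 5, 6, 7}) = 4
G(18) = mex({0, 1, 2, 4, 5, 6}) = 3
G(19) = mex({0, 1, 3, 4, 5, 7}) = 2
G(20) = mex({0, 2, 3, 4, 5, 6, 7}) = 1
G(21) = mex({0, 1, 2, 3, 5, 6, 7}) = 4
G(22) = mex({0, 1, 2, 3, 4, 5, 7}) = 6
G(23) = mex({0, 1, 2, 3, 4, 5, 6}) = 7
G(24) = mex({0, 1, 2, 3, 5, 6, 7}) = 4
G(25) = mex({0, 2, 3, 4, 6, 7}) = 1
G(26) = mex({0, 1, 3, 4, 5, 6, 7}) = 2
G(27) = mex({0, 1, 2, 3, 4, 5, 6, 7}) = 8
G(28) = mex({0, 1, 2, 3, 4, 6, 7, 8}) = 5
G(29) = mex({0, 1, 2, 3, 5, 6, 7, 8, 9}) = 4
G(30) = mex({0, 1, 2, 3, 4, 5, 6, 9, 10}) = 7
G(31) = mex({0, 1, 3, 4, 5, 7, 10, 11}) = 2
G(32) = mex({0, 2, 3, 4, 5, 6, 7, 9, 11}) = 1
G(33) = mex({0, 1, 2, 3, 4, 5, 6, 7, 9, 12}) = 8
G(34) = mex({0, 1, 2, 3, 4, 5, 7, 8, 11, 12}) = 6
G(35) = mex({0, 1, 2, 3, 4, 5, 6, 8, 9, 10, 11}) = 7
G(36) = mex({0, 1, 2, 3, 5, 6, 7, 9, 10}) = 4
G(37) = mex({0, 2, 3, 4, 6, 7, 9, 10, 11, 12}) = 1
G(38) = mex({0, 1, 3, 4, 5, 6, 7, 9, 10, 11, 12}) = 2
G(39) = mex({0, 1, 2, 4, 5, 6, 7, 9, 10, 12, 14}) = 3
Therefore G(39) = 3.

3
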